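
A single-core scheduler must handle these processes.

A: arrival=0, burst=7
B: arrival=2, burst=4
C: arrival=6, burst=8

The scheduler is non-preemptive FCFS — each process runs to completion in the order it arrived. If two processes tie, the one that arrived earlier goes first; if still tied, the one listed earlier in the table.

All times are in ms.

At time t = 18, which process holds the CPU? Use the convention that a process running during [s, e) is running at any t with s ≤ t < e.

C

Gantt: | A 0-7 | B 7-11 | C 11-19 |
Completion: A=7  B=11  C=19
Turnaround (C−A): A=7  B=9  C=13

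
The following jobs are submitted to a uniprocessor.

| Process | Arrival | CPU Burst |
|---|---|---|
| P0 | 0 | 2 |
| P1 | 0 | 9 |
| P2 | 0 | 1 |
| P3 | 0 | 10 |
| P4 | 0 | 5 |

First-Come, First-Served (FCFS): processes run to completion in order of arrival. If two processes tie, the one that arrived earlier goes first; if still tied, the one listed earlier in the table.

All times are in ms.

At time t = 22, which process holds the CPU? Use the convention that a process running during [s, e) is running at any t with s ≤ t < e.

P4

Timeline: | P0 0-2 | P1 2-11 | P2 11-12 | P3 12-22 | P4 22-27 |
Completion: P0=2  P1=11  P2=12  P3=22  P4=27
Turnaround (C−A): P0=2  P1=11  P2=12  P3=22  P4=27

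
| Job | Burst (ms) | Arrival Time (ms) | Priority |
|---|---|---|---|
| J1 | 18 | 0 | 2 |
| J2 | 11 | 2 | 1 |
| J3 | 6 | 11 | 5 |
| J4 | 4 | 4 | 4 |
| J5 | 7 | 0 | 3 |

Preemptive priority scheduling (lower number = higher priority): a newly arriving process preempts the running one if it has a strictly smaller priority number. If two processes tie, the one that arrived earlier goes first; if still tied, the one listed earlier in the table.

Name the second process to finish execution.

J1

Gantt: | J1 0-2 | J2 2-13 | J1 13-29 | J5 29-36 | J4 36-40 | J3 40-46 |
Completion: J1=29  J2=13  J3=46  J4=40  J5=36
Finish order: J2 → J1 → J5 → J4 → J3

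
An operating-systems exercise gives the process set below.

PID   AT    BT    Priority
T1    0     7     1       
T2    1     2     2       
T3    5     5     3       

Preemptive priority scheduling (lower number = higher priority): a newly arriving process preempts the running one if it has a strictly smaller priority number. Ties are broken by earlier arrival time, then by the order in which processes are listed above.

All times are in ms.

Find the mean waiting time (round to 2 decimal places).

Timeline: | T1 0-7 | T2 7-9 | T3 9-14 |
Completion: T1=7  T2=9  T3=14
Waiting times: T1=0, T2=6, T3=4
Average waiting = (0+6+4) / 3 = 10/3 = 3.33

3.33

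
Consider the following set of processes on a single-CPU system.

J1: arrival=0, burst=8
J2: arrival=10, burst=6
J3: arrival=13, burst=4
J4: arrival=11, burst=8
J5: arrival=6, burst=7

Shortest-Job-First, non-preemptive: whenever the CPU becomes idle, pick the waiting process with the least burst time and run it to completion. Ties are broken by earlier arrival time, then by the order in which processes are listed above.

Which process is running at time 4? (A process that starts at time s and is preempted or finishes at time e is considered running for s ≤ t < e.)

J1

Schedule: | J1 0-8 | J5 8-15 | J3 15-19 | J2 19-25 | J4 25-33 |
Completion: J1=8  J2=25  J3=19  J4=33  J5=15
Turnaround (C−A): J1=8  J2=15  J3=6  J4=22  J5=9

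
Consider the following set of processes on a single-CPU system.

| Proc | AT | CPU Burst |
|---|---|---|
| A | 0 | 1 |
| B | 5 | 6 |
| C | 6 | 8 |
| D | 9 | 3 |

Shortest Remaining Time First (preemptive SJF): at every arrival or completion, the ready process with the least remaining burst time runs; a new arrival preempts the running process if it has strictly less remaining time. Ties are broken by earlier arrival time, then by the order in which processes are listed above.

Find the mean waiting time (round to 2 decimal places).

2.50

Timeline: | A 0-1 | idle 1-5 | B 5-11 | D 11-14 | C 14-22 |
Completion: A=1  B=11  C=22  D=14
Waiting times: A=0, B=0, C=8, D=2
Average waiting = (0+0+8+2) / 4 = 10/4 = 2.50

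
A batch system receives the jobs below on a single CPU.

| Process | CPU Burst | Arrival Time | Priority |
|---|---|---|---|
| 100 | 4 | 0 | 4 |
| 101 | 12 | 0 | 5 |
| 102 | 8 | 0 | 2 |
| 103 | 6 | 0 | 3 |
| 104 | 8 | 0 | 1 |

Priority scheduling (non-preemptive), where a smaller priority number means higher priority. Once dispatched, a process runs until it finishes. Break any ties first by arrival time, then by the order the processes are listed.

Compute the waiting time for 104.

Gantt: | 104 0-8 | 102 8-16 | 103 16-22 | 100 22-26 | 101 26-38 |
Completion: 100=26  101=38  102=16  103=22  104=8
Turnaround (C−A): 100=26  101=38  102=16  103=22  104=8
Waiting(104) = turnaround − burst = 8 − 8 = 0

0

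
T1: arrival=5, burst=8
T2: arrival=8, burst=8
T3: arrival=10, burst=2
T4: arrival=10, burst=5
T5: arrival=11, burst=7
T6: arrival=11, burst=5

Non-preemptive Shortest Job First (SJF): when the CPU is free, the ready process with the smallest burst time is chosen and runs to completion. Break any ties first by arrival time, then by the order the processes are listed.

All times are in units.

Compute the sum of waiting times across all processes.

Timeline: | idle 0-5 | T1 5-13 | T3 13-15 | T4 15-20 | T6 20-25 | T5 25-32 | T2 32-40 |
Completion: T1=13  T2=40  T3=15  T4=20  T5=32  T6=25
Waiting = turnaround − burst: T1=0, T2=24, T3=3, T4=5, T5=14, T6=9
Total waiting = 0 + 24 + 3 + 5 + 14 + 9 = 55

55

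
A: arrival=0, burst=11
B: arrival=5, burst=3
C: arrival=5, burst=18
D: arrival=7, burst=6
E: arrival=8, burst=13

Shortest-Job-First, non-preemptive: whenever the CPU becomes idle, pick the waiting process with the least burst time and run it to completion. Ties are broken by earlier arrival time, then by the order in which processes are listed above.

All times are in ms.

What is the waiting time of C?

28

Gantt: | A 0-11 | B 11-14 | D 14-20 | E 20-33 | C 33-51 |
Completion: A=11  B=14  C=51  D=20  E=33
Waiting(C) = turnaround − burst = 46 − 18 = 28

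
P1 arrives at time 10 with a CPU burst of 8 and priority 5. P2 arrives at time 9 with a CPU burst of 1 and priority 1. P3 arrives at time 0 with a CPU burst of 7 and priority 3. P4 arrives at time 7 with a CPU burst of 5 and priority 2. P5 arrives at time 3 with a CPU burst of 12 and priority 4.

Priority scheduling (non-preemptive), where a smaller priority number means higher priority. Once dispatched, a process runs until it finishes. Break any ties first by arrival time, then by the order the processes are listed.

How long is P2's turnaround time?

4

Schedule: | P3 0-7 | P4 7-12 | P2 12-13 | P5 13-25 | P1 25-33 |
Completion: P1=33  P2=13  P3=7  P4=12  P5=25
Turnaround (C−A): P1=23  P2=4  P3=7  P4=5  P5=22
Turnaround(P2) = completion − arrival = 13 − 9 = 4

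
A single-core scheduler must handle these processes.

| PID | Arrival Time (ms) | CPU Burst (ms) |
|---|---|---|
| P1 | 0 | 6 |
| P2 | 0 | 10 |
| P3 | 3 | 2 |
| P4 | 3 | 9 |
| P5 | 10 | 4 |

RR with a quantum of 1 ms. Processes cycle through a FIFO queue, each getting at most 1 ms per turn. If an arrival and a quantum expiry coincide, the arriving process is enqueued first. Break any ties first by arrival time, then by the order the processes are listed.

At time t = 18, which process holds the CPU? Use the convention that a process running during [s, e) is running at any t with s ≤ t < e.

Gantt: | P1 0-1 | P2 1-2 | P1 2-3 | P2 3-4 | P3 4-5 | P4 5-6 | P1 6-7 | P2 7-8 | P3 8-9 | P4 9-10 | P1 10-11 | P2 11-12 | P5 12-13 | P4 13-14 | P1 14-15 | P2 15-16 | P5 16-17 | P4 17-18 | P1 18-19 | P2 19-20 | P5 20-21 | P4 21-22 | P2 22-23 | P5 23-24 | P4 24-25 | P2 25-26 | P4 26-27 | P2 27-28 | P4 28-29 | P2 29-30 | P4 30-31 |
Completion: P1=19  P2=30  P3=9  P4=31  P5=24

P1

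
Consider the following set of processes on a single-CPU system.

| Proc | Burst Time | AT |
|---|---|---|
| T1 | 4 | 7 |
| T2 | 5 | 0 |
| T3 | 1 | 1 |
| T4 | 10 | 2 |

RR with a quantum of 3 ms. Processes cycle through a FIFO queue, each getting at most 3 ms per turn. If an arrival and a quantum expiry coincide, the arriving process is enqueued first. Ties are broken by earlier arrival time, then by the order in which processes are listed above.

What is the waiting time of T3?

Timeline: | T2 0-3 | T3 3-4 | T4 4-7 | T2 7-9 | T1 9-12 | T4 12-15 | T1 15-16 | T4 16-20 |
Completion: T1=16  T2=9  T3=4  T4=20
Turnaround (C−A): T1=9  T2=9  T3=3  T4=18
Waiting(T3) = turnaround − burst = 3 − 1 = 2

2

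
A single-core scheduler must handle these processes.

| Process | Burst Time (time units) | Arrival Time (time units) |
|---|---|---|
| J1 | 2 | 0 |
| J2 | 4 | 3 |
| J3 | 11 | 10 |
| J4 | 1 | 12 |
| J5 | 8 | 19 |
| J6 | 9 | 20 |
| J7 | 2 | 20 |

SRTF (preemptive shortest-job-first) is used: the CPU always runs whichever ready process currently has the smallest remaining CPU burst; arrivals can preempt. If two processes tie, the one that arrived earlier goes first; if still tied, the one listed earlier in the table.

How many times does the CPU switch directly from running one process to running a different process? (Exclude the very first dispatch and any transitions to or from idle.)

5

Gantt: | J1 0-2 | idle 2-3 | J2 3-7 | idle 7-10 | J3 10-12 | J4 12-13 | J3 13-22 | J7 22-24 | J5 24-32 | J6 32-41 |
Completion: J1=2  J2=7  J3=22  J4=13  J5=32  J6=41  J7=24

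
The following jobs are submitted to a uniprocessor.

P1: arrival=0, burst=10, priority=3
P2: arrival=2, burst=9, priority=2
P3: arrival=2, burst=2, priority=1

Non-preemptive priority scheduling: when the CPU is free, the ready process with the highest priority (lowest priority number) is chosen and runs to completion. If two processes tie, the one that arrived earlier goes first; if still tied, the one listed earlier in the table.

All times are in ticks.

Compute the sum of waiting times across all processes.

18

Timeline: | P1 0-10 | P3 10-12 | P2 12-21 |
Completion: P1=10  P2=21  P3=12
Waiting = turnaround − burst: P1=0, P2=10, P3=8
Total waiting = 0 + 10 + 8 = 18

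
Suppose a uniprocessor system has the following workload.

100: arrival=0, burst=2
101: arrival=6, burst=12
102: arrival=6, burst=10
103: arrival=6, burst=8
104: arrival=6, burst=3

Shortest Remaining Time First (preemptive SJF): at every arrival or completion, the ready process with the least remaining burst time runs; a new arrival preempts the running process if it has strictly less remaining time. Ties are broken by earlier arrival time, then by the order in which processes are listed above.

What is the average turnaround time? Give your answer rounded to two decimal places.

14.00

Schedule: | 100 0-2 | idle 2-6 | 104 6-9 | 103 9-17 | 102 17-27 | 101 27-39 |
Completion: 100=2  101=39  102=27  103=17  104=9
Turnaround times: 100=2, 101=33, 102=21, 103=11, 104=3
Average turnaround = (2+33+21+11+3) / 5 = 70/5 = 14.00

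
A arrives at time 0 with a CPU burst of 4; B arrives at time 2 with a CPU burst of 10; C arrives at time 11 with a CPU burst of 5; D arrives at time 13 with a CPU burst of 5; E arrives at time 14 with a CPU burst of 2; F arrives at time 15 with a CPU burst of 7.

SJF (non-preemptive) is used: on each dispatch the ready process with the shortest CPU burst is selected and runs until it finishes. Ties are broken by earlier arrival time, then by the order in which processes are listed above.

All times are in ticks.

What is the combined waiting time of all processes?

26

Schedule: | A 0-4 | B 4-14 | E 14-16 | C 16-21 | D 21-26 | F 26-33 |
Completion: A=4  B=14  C=21  D=26  E=16  F=33
Waiting = turnaround − burst: A=0, B=2, C=5, D=8, E=0, F=11
Total waiting = 0 + 2 + 5 + 8 + 0 + 11 = 26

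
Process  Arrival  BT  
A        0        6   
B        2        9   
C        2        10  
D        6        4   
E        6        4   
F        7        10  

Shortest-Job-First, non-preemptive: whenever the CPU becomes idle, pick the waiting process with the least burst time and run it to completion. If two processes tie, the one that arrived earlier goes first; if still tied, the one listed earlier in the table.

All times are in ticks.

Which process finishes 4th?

B

Gantt: | A 0-6 | D 6-10 | E 10-14 | B 14-23 | C 23-33 | F 33-43 |
Completion: A=6  B=23  C=33  D=10  E=14  F=43
Turnaround (C−A): A=6  B=21  C=31  D=4  E=8  F=36
Finish order: A → D → E → B → C → F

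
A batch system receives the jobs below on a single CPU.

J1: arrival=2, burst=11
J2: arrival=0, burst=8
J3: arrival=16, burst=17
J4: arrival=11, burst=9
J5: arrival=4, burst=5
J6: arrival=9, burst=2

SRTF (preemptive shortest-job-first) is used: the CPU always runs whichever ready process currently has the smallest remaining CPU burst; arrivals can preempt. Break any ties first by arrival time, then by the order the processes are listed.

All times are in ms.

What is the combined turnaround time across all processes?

103

Timeline: | J2 0-8 | J5 8-9 | J6 9-11 | J5 11-15 | J4 15-24 | J1 24-35 | J3 35-52 |
Completion: J1=35  J2=8  J3=52  J4=24  J5=15  J6=11
Turnaround (C−A): J1=33  J2=8  J3=36  J4=13  J5=11  J6=2
Turnaround = completion − arrival: J1=33, J2=8, J3=36, J4=13, J5=11, J6=2
Total turnaround = 33 + 8 + 36 + 13 + 11 + 2 = 103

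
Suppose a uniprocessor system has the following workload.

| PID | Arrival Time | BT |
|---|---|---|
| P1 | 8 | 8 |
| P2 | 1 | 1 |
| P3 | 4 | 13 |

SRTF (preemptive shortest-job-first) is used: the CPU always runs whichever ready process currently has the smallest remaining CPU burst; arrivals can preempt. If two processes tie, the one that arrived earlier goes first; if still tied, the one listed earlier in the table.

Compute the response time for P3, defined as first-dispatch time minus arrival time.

0

Gantt: | idle 0-1 | P2 1-2 | idle 2-4 | P3 4-8 | P1 8-16 | P3 16-25 |
Completion: P1=16  P2=2  P3=25
Turnaround (C−A): P1=8  P2=1  P3=21
Response(P3) = first start − arrival = 4 − 4 = 0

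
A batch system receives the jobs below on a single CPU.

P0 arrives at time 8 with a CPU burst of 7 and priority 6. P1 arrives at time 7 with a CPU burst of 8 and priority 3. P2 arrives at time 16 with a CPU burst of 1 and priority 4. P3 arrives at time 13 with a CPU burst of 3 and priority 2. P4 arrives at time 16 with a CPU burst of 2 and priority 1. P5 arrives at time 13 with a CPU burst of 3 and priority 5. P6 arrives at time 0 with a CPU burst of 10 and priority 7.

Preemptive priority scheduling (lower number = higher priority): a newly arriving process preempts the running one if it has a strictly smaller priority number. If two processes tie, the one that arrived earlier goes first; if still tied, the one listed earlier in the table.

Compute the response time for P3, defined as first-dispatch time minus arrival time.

0

Schedule: | P6 0-7 | P1 7-13 | P3 13-16 | P4 16-18 | P1 18-20 | P2 20-21 | P5 21-24 | P0 24-31 | P6 31-34 |
Completion: P0=31  P1=20  P2=21  P3=16  P4=18  P5=24  P6=34
Response(P3) = first start − arrival = 13 − 13 = 0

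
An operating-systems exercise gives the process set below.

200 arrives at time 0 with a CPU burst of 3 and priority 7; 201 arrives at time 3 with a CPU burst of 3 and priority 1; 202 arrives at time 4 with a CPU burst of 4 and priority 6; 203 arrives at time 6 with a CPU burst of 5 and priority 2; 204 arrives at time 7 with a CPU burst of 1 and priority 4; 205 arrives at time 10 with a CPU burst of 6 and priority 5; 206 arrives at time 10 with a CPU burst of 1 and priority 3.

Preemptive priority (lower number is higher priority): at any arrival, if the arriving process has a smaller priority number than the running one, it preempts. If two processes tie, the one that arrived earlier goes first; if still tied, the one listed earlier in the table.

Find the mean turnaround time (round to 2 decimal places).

Timeline: | 200 0-3 | 201 3-6 | 203 6-11 | 206 11-12 | 204 12-13 | 205 13-19 | 202 19-23 |
Completion: 200=3  201=6  202=23  203=11  204=13  205=19  206=12
Turnaround times: 200=3, 201=3, 202=19, 203=5, 204=6, 205=9, 206=2
Average turnaround = (3+3+19+5+6+9+2) / 7 = 47/7 = 6.71

6.71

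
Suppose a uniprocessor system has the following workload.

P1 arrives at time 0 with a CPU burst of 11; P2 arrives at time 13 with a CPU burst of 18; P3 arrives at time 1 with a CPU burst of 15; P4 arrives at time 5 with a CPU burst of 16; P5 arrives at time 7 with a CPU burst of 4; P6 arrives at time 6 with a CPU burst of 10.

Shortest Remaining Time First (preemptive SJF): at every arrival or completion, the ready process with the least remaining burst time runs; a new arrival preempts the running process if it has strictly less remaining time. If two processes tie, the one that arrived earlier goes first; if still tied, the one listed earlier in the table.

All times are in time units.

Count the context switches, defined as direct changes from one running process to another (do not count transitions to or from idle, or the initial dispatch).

5

Gantt: | P1 0-11 | P5 11-15 | P6 15-25 | P3 25-40 | P4 40-56 | P2 56-74 |
Completion: P1=11  P2=74  P3=40  P4=56  P5=15  P6=25
Turnaround (C−A): P1=11  P2=61  P3=39  P4=51  P5=8  P6=19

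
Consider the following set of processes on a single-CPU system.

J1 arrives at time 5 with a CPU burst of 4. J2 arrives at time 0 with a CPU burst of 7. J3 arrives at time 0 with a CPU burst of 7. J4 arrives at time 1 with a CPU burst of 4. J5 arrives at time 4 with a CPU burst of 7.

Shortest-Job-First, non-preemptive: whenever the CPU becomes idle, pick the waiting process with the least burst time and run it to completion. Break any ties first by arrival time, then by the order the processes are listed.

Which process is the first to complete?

Timeline: | J2 0-7 | J4 7-11 | J1 11-15 | J3 15-22 | J5 22-29 |
Completion: J1=15  J2=7  J3=22  J4=11  J5=29
Turnaround (C−A): J1=10  J2=7  J3=22  J4=10  J5=25
Finish order: J2 → J4 → J1 → J3 → J5

J2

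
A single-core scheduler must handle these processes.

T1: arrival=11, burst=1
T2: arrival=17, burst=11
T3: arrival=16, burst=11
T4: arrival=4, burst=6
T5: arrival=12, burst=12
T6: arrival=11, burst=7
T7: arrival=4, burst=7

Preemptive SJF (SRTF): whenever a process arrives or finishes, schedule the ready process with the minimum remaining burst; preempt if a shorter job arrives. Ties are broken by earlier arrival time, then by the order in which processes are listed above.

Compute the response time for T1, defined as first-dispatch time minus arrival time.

0

Timeline: | idle 0-4 | T4 4-10 | T7 10-11 | T1 11-12 | T7 12-18 | T6 18-25 | T3 25-36 | T2 36-47 | T5 47-59 |
Completion: T1=12  T2=47  T3=36  T4=10  T5=59  T6=25  T7=18
Turnaround (C−A): T1=1  T2=30  T3=20  T4=6  T5=47  T6=14  T7=14
Response(T1) = first start − arrival = 11 − 11 = 0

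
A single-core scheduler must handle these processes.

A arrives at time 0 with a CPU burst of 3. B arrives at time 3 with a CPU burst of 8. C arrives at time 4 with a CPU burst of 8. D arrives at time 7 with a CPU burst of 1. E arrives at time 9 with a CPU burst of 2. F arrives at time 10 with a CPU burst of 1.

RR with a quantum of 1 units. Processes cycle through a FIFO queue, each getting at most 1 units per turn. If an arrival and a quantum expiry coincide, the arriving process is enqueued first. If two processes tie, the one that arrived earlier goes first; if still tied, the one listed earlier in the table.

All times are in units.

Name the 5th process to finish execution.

Gantt: | A 0-3 | B 3-4 | C 4-5 | B 5-6 | C 6-7 | B 7-8 | D 8-9 | C 9-10 | B 10-11 | E 11-12 | F 12-13 | C 13-14 | B 14-15 | E 15-16 | C 16-17 | B 17-18 | C 18-19 | B 19-20 | C 20-21 | B 21-22 | C 22-23 |
Completion: A=3  B=22  C=23  D=9  E=16  F=13
Finish order: A → D → F → E → B → C

B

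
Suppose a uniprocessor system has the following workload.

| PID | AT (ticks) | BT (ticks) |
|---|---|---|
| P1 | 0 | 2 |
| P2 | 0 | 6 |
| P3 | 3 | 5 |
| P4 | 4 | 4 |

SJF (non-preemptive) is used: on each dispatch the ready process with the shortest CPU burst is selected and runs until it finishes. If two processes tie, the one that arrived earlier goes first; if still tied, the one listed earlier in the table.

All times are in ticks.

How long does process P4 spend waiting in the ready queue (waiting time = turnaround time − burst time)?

4

Timeline: | P1 0-2 | P2 2-8 | P4 8-12 | P3 12-17 |
Completion: P1=2  P2=8  P3=17  P4=12
Turnaround (C−A): P1=2  P2=8  P3=14  P4=8
Waiting(P4) = turnaround − burst = 8 − 4 = 4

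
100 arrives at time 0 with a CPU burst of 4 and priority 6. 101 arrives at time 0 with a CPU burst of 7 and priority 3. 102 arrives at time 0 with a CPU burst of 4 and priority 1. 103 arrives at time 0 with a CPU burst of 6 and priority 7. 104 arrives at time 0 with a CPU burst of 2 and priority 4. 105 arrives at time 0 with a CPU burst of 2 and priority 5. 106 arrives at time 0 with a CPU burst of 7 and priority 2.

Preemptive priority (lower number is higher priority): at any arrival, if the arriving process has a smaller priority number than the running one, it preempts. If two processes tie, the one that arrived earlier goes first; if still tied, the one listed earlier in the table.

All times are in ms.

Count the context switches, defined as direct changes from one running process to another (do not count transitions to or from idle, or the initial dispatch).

6

Schedule: | 102 0-4 | 106 4-11 | 101 11-18 | 104 18-20 | 105 20-22 | 100 22-26 | 103 26-32 |
Completion: 100=26  101=18  102=4  103=32  104=20  105=22  106=11
Turnaround (C−A): 100=26  101=18  102=4  103=32  104=20  105=22  106=11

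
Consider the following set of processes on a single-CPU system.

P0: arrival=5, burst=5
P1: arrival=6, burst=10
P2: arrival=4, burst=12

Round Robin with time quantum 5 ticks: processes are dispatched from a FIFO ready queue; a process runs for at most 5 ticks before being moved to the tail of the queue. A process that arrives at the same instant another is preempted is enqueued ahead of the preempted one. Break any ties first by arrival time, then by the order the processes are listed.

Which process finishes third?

P2

Gantt: | idle 0-4 | P2 4-9 | P0 9-14 | P1 14-19 | P2 19-24 | P1 24-29 | P2 29-31 |
Completion: P0=14  P1=29  P2=31
Finish order: P0 → P1 → P2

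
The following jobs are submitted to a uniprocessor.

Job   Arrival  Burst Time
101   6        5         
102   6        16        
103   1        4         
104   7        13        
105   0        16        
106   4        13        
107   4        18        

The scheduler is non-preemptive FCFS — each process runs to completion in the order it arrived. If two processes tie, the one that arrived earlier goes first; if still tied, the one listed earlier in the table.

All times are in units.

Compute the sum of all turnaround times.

305

Schedule: | 105 0-16 | 103 16-20 | 106 20-33 | 107 33-51 | 101 51-56 | 102 56-72 | 104 72-85 |
Completion: 101=56  102=72  103=20  104=85  105=16  106=33  107=51
Turnaround = completion − arrival: 101=50, 102=66, 103=19, 104=78, 105=16, 106=29, 107=47
Total turnaround = 50 + 66 + 19 + 78 + 16 + 29 + 47 = 305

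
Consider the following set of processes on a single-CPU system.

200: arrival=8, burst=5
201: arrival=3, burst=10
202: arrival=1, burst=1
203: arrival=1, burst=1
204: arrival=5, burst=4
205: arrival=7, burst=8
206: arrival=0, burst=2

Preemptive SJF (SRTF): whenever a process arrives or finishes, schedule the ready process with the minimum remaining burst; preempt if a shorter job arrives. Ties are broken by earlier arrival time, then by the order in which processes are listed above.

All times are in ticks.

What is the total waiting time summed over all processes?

Schedule: | 206 0-2 | 202 2-3 | 203 3-4 | 201 4-5 | 204 5-9 | 200 9-14 | 205 14-22 | 201 22-31 |
Completion: 200=14  201=31  202=3  203=4  204=9  205=22  206=2
Waiting = turnaround − burst: 200=1, 201=18, 202=1, 203=2, 204=0, 205=7, 206=0
Total waiting = 1 + 18 + 1 + 2 + 0 + 7 + 0 = 29

29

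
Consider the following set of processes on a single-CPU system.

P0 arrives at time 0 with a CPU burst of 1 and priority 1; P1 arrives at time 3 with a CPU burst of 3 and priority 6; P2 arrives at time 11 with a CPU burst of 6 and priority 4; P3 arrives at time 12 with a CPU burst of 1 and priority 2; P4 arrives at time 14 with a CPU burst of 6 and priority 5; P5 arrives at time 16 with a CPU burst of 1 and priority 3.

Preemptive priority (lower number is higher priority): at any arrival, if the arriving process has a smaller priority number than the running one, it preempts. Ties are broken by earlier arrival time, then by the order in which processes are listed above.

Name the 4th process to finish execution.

P5

Gantt: | P0 0-1 | idle 1-3 | P1 3-6 | idle 6-11 | P2 11-12 | P3 12-13 | P2 13-16 | P5 16-17 | P2 17-19 | P4 19-25 |
Completion: P0=1  P1=6  P2=19  P3=13  P4=25  P5=17
Turnaround (C−A): P0=1  P1=3  P2=8  P3=1  P4=11  P5=1
Finish order: P0 → P1 → P3 → P5 → P2 → P4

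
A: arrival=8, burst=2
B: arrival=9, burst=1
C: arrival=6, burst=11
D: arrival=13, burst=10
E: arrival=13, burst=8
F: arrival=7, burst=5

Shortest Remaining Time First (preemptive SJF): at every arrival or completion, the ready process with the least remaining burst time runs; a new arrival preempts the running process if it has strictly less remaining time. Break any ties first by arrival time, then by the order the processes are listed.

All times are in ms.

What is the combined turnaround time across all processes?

Gantt: | idle 0-6 | C 6-7 | F 7-8 | A 8-10 | B 10-11 | F 11-15 | E 15-23 | C 23-33 | D 33-43 |
Completion: A=10  B=11  C=33  D=43  E=23  F=15
Turnaround (C−A): A=2  B=2  C=27  D=30  E=10  F=8
Turnaround = completion − arrival: A=2, B=2, C=27, D=30, E=10, F=8
Total turnaround = 2 + 2 + 27 + 30 + 10 + 8 = 79

79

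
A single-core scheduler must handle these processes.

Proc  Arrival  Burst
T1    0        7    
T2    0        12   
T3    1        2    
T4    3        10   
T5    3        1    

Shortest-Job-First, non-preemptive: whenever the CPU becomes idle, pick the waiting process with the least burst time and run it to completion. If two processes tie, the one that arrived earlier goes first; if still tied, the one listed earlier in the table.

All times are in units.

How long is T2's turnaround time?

Schedule: | T1 0-7 | T5 7-8 | T3 8-10 | T4 10-20 | T2 20-32 |
Completion: T1=7  T2=32  T3=10  T4=20  T5=8
Turnaround(T2) = completion − arrival = 32 − 0 = 32

32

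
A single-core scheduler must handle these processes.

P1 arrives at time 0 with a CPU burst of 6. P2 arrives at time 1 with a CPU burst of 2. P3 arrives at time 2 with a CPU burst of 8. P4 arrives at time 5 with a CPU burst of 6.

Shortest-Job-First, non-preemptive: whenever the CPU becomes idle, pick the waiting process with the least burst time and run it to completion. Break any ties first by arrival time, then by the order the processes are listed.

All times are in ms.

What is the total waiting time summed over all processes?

Schedule: | P1 0-6 | P2 6-8 | P4 8-14 | P3 14-22 |
Completion: P1=6  P2=8  P3=22  P4=14
Turnaround (C−A): P1=6  P2=7  P3=20  P4=9
Waiting = turnaround − burst: P1=0, P2=5, P3=12, P4=3
Total waiting = 0 + 5 + 12 + 3 = 20

20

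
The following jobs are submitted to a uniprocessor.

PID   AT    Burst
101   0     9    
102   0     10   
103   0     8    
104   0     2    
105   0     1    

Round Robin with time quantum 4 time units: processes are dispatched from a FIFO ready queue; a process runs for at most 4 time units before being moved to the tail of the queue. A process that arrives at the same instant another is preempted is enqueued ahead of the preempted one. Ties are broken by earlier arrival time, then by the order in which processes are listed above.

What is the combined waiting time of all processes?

Timeline: | 101 0-4 | 102 4-8 | 103 8-12 | 104 12-14 | 105 14-15 | 101 15-19 | 102 19-23 | 103 23-27 | 101 27-28 | 102 28-30 |
Completion: 101=28  102=30  103=27  104=14  105=15
Turnaround (C−A): 101=28  102=30  103=27  104=14  105=15
Waiting = turnaround − burst: 101=19, 102=20, 103=19, 104=12, 105=14
Total waiting = 19 + 20 + 19 + 12 + 14 = 84

84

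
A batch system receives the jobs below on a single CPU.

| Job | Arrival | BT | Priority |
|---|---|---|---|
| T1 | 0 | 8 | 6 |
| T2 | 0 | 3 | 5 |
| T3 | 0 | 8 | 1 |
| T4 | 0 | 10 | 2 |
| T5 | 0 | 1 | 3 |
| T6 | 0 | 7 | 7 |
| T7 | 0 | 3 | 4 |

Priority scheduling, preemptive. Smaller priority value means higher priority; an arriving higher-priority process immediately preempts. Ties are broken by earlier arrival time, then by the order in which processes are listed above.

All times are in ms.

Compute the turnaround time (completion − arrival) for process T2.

Gantt: | T3 0-8 | T4 8-18 | T5 18-19 | T7 19-22 | T2 22-25 | T1 25-33 | T6 33-40 |
Completion: T1=33  T2=25  T3=8  T4=18  T5=19  T6=40  T7=22
Turnaround (C−A): T1=33  T2=25  T3=8  T4=18  T5=19  T6=40  T7=22
Turnaround(T2) = completion − arrival = 25 − 0 = 25

25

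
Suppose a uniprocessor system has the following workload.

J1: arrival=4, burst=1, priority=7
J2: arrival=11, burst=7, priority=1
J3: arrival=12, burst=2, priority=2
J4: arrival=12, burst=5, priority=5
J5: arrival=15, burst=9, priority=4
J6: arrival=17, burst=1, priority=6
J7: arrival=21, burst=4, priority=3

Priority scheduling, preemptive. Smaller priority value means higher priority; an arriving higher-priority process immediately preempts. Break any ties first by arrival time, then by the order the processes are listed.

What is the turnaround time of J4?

Gantt: | idle 0-4 | J1 4-5 | idle 5-11 | J2 11-18 | J3 18-20 | J5 20-21 | J7 21-25 | J5 25-33 | J4 33-38 | J6 38-39 |
Completion: J1=5  J2=18  J3=20  J4=38  J5=33  J6=39  J7=25
Turnaround(J4) = completion − arrival = 38 − 12 = 26

26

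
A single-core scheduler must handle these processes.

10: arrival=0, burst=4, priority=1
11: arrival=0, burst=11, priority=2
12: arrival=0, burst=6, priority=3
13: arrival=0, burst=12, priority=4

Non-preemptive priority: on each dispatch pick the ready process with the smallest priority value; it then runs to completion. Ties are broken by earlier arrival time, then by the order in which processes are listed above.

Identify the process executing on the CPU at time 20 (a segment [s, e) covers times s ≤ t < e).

12

Schedule: | 10 0-4 | 11 4-15 | 12 15-21 | 13 21-33 |
Completion: 10=4  11=15  12=21  13=33
Turnaround (C−A): 10=4  11=15  12=21  13=33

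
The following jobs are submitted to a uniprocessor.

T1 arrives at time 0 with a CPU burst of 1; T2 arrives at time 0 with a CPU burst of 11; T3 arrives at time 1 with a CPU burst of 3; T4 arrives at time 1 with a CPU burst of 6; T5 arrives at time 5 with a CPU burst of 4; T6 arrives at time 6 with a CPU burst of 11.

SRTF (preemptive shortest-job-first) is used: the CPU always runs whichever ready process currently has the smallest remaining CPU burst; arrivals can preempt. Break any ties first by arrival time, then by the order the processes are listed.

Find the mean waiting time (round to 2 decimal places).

Schedule: | T1 0-1 | T3 1-4 | T4 4-5 | T5 5-9 | T4 9-14 | T2 14-25 | T6 25-36 |
Completion: T1=1  T2=25  T3=4  T4=14  T5=9  T6=36
Waiting times: T1=0, T2=14, T3=0, T4=7, T5=0, T6=19
Average waiting = (0+14+0+7+0+19) / 6 = 40/6 = 6.67

6.67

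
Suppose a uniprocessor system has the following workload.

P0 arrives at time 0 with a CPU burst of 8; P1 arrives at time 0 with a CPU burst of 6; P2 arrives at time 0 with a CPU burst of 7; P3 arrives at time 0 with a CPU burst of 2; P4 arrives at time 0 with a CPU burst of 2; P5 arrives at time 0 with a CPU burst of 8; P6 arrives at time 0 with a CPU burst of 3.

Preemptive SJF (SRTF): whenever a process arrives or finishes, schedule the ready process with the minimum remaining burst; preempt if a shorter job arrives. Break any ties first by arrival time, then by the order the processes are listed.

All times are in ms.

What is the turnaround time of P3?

Gantt: | P3 0-2 | P4 2-4 | P6 4-7 | P1 7-13 | P2 13-20 | P0 20-28 | P5 28-36 |
Completion: P0=28  P1=13  P2=20  P3=2  P4=4  P5=36  P6=7
Turnaround (C−A): P0=28  P1=13  P2=20  P3=2  P4=4  P5=36  P6=7
Turnaround(P3) = completion − arrival = 2 − 0 = 2

2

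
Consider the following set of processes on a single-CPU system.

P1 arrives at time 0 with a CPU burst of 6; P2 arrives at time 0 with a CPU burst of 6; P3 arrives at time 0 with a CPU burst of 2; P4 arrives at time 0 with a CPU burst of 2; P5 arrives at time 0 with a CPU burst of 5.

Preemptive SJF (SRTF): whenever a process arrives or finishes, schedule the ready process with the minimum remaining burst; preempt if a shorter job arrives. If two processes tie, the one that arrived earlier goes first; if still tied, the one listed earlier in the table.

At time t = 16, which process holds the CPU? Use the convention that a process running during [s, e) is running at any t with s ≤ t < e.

P2

Schedule: | P3 0-2 | P4 2-4 | P5 4-9 | P1 9-15 | P2 15-21 |
Completion: P1=15  P2=21  P3=2  P4=4  P5=9
Turnaround (C−A): P1=15  P2=21  P3=2  P4=4  P5=9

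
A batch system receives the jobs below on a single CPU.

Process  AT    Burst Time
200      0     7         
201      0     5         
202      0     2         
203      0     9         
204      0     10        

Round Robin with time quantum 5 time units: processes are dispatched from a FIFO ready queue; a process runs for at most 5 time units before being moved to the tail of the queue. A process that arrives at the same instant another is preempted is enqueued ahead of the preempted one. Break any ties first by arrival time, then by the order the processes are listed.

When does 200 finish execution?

24

Gantt: | 200 0-5 | 201 5-10 | 202 10-12 | 203 12-17 | 204 17-22 | 200 22-24 | 203 24-28 | 204 28-33 |
Completion: 200=24  201=10  202=12  203=28  204=33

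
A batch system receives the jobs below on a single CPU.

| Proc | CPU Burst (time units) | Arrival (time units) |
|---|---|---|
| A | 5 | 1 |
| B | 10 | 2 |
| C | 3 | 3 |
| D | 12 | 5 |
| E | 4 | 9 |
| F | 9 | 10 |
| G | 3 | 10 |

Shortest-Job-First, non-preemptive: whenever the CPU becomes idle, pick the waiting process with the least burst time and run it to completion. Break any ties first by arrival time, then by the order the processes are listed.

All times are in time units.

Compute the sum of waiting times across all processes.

65

Schedule: | idle 0-1 | A 1-6 | C 6-9 | E 9-13 | G 13-16 | F 16-25 | B 25-35 | D 35-47 |
Completion: A=6  B=35  C=9  D=47  E=13  F=25  G=16
Turnaround (C−A): A=5  B=33  C=6  D=42  E=4  F=15  G=6
Waiting = turnaround − burst: A=0, B=23, C=3, D=30, E=0, F=6, G=3
Total waiting = 0 + 23 + 3 + 30 + 0 + 6 + 3 = 65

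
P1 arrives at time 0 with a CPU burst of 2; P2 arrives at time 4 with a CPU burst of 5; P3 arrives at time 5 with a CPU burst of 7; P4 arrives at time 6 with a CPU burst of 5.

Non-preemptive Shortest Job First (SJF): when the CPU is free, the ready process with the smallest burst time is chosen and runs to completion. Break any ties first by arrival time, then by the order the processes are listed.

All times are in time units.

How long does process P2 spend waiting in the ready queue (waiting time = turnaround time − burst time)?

0

Gantt: | P1 0-2 | idle 2-4 | P2 4-9 | P4 9-14 | P3 14-21 |
Completion: P1=2  P2=9  P3=21  P4=14
Turnaround (C−A): P1=2  P2=5  P3=16  P4=8
Waiting(P2) = turnaround − burst = 5 − 5 = 0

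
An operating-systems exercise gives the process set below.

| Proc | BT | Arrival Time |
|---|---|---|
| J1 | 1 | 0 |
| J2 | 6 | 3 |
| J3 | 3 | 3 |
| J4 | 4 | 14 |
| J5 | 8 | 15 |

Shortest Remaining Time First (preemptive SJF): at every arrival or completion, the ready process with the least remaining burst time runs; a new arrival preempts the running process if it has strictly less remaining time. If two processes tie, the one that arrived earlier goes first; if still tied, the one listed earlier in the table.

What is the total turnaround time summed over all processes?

Schedule: | J1 0-1 | idle 1-3 | J3 3-6 | J2 6-12 | idle 12-14 | J4 14-18 | J5 18-26 |
Completion: J1=1  J2=12  J3=6  J4=18  J5=26
Turnaround (C−A): J1=1  J2=9  J3=3  J4=4  J5=11
Turnaround = completion − arrival: J1=1, J2=9, J3=3, J4=4, J5=11
Total turnaround = 1 + 9 + 3 + 4 + 11 = 28

28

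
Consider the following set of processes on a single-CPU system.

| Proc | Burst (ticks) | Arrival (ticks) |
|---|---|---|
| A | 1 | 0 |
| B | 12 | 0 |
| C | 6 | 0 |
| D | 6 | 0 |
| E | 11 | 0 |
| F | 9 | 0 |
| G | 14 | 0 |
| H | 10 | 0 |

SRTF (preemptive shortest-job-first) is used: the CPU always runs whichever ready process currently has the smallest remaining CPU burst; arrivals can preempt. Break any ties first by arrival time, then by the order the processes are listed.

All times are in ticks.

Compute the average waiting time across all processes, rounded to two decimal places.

21.63

Schedule: | A 0-1 | C 1-7 | D 7-13 | F 13-22 | H 22-32 | E 32-43 | B 43-55 | G 55-69 |
Completion: A=1  B=55  C=7  D=13  E=43  F=22  G=69  H=32
Turnaround (C−A): A=1  B=55  C=7  D=13  E=43  F=22  G=69  H=32
Waiting times: A=0, B=43, C=1, D=7, E=32, F=13, G=55, H=22
Average waiting = (0+43+1+7+32+13+55+22) / 8 = 173/8 = 21.63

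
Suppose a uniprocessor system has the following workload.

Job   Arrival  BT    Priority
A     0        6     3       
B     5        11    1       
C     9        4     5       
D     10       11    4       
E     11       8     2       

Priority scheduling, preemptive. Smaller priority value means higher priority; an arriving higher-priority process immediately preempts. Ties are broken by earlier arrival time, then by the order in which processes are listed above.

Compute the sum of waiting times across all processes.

66

Gantt: | A 0-5 | B 5-16 | E 16-24 | A 24-25 | D 25-36 | C 36-40 |
Completion: A=25  B=16  C=40  D=36  E=24
Turnaround (C−A): A=25  B=11  C=31  D=26  E=13
Waiting = turnaround − burst: A=19, B=0, C=27, D=15, E=5
Total waiting = 19 + 0 + 27 + 15 + 5 = 66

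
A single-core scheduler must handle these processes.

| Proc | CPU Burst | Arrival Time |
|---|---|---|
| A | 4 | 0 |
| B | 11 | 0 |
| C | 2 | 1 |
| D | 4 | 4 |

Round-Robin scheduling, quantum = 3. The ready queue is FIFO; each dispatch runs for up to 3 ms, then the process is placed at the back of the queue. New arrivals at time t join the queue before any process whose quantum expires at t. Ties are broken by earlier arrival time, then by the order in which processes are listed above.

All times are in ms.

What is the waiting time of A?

Schedule: | A 0-3 | B 3-6 | C 6-8 | A 8-9 | D 9-12 | B 12-15 | D 15-16 | B 16-21 |
Completion: A=9  B=21  C=8  D=16
Turnaround (C−A): A=9  B=21  C=7  D=12
Waiting(A) = turnaround − burst = 9 − 4 = 5

5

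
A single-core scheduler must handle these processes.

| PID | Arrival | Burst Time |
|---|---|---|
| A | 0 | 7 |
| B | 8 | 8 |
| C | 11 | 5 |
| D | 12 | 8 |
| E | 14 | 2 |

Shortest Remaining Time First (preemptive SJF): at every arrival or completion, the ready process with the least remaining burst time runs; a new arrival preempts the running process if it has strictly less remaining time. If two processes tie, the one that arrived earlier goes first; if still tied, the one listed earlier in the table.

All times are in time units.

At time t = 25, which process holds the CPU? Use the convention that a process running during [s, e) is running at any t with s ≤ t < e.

D

Schedule: | A 0-7 | idle 7-8 | B 8-16 | E 16-18 | C 18-23 | D 23-31 |
Completion: A=7  B=16  C=23  D=31  E=18
Turnaround (C−A): A=7  B=8  C=12  D=19  E=4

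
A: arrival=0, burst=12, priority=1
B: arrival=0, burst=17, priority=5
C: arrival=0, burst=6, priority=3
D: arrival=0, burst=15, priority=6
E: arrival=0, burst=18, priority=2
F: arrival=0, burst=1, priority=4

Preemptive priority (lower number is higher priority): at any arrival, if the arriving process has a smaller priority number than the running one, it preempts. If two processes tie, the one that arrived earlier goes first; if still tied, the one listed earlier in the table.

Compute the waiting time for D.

Timeline: | A 0-12 | E 12-30 | C 30-36 | F 36-37 | B 37-54 | D 54-69 |
Completion: A=12  B=54  C=36  D=69  E=30  F=37
Waiting(D) = turnaround − burst = 69 − 15 = 54

54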